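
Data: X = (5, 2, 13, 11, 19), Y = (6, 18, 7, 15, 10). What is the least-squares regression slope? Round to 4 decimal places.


b = sum((xi-xbar)(yi-ybar)) / sum((xi-xbar)^2)
n = 5, xbar = 50/5 = 10, ybar = 56/5 = 11.2
Sxy = sum((xi-xbar)(yi-ybar)) = -48
Sxx = sum((xi-xbar)^2) = 180
b = Sxy / Sxx = -4/15 ≈ -0.266667

-0.2667


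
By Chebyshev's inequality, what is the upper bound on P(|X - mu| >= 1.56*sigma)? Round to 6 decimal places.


P <= 1/k^2
k^2 = 1.56^2 = 2.4336
1/k^2 = 1 / 2.4336 = 625/1521 ≈ 0.41091387

0.410914


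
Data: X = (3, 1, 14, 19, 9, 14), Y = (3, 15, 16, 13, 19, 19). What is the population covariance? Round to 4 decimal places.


Cov = (1/n)*sum((xi-xbar)(yi-ybar))
n = 6, xbar = 60/6 = 10, ybar = 85/6 ≈ 14.166667
sum((xi-xbar)(yi-ybar)) = 82
Cov = 82 / 6 = 41/3 ≈ 13.666667

13.6667


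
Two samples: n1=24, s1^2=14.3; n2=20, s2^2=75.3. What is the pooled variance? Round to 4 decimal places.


sp^2 = ((n1-1)*s1^2 + (n2-1)*s2^2)/(n1+n2-2)
(n1-1)*s1^2 = 23 * 14.3 = 328.9
(n2-1)*s2^2 = 19 * 75.3 = 1430.7
numerator = 328.9 + 1430.7 = 1759.6
n1+n2-2 = 42
sp^2 = 1759.6 / 42 = 4399/105 ≈ 41.895238

41.8952


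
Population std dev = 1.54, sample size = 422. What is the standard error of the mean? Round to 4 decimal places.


SE = sigma / sqrt(n)
sqrt(422) ≈ 20.542639
SE = 1.54 / 20.542639 ≈ 0.074966

0.0750


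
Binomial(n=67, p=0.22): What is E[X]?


E[X] = n*p = 67 * 0.22 = 14.74

14.74


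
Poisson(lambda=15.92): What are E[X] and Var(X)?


E[X] = Var(X) = lambda = 15.92

15.92, 15.92


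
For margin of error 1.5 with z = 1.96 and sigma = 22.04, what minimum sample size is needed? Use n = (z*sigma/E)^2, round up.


z*sigma/E = 1.96 * 22.04 / 1.5 = 53998/1875 ≈ 28.798933
(z*sigma/E)^2 ≈ 829.378561
round up: n = 830

830


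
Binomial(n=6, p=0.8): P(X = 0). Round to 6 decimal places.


P = C(n,k) * p^k * (1-p)^(n-k)
C(6,0) = 1
p^k = 0.8^0 = 1
(1-p)^(n-k) = 0.2^6 = 0.000064
P = 1 * 1 * 0.000064 = 0.000064

0.000064


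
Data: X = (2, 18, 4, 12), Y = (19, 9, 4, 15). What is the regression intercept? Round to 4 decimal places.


a = ybar - b*xbar, where b = sum((xi-xbar)(yi-ybar)) / sum((xi-xbar)^2)
n = 4, xbar = 36/4 = 9, ybar = 47/4 = 11.75
Sxy = sum((xi-xbar)(yi-ybar)) = -27
Sxx = sum((xi-xbar)^2) = 164
b = Sxy / Sxx = -27/164 ≈ -0.164634
a = 11.75 - (-0.164634) * 9 = 1085/82 ≈ 13.231707

13.2317


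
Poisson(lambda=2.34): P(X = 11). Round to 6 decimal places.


P = e^(-lam) * lam^k / k!
e^(-2.34) ≈ 0.09632764
lam^k = 2.34^11 ≈ 11517.929913
k! = 11! = 39916800
P = 0.09632764 * 11517.929913 / 39916800 ≈ 0.000028

0.000028


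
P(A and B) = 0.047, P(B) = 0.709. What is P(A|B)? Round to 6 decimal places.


P(A|B) = P(A and B) / P(B) = 0.047 / 0.709 = 47/709 ≈ 0.06629055

0.066291


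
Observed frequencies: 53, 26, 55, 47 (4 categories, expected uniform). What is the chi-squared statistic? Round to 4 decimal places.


chi2 = sum((O-E)^2/E), E = total/4
total = 181, E = 181/4 = 45.25
(53 - 45.25)^2 / 45.25 = 60.0625 / 45.25 = 961/724 ≈ 1.327348
(26 - 45.25)^2 / 45.25 = 370.5625 / 45.25 = 5929/724 ≈ 8.189227
(55 - 45.25)^2 / 45.25 = 95.0625 / 45.25 = 1521/724 ≈ 2.100829
(47 - 45.25)^2 / 45.25 = 3.0625 / 45.25 = 49/724 ≈ 0.067680
chi2 = 2115/181 ≈ 11.685083

11.6851


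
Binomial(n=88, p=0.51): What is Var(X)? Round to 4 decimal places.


Var = n*p*(1-p) = 88 * 0.51 * 0.49 = 21.9912

21.9912


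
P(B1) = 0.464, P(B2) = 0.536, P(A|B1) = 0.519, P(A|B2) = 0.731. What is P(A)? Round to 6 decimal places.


P(A) = P(A|B1)*P(B1) + P(A|B2)*P(B2)
P(A|B1)*P(B1) = 0.519 * 0.464 = 0.240816
P(A|B2)*P(B2) = 0.731 * 0.536 = 0.391816
P(A) = 0.240816 + 0.391816 = 0.632632

0.632632


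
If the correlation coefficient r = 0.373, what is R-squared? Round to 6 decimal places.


R^2 = r^2 = (0.373)^2 = 0.139129

0.139129


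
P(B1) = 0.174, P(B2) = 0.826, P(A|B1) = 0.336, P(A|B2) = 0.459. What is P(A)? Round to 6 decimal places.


P(A) = P(A|B1)*P(B1) + P(A|B2)*P(B2)
P(A|B1)*P(B1) = 0.336 * 0.174 = 0.058464
P(A|B2)*P(B2) = 0.459 * 0.826 = 0.379134
P(A) = 0.058464 + 0.379134 = 0.437598

0.437598


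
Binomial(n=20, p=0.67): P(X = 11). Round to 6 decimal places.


P = C(n,k) * p^k * (1-p)^(n-k)
C(20,11) = 167960
p^k = 0.67^11 ≈ 0.01221301
(1-p)^(n-k) = 0.33^9 ≈ 0.00004641148
P = 167960 * 0.01221301 * 0.00004641148 ≈ 0.095204

0.095204


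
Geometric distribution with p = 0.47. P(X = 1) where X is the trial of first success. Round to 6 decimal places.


P = (1-p)^(k-1) * p
(1-p)^(k-1) = 0.53^0 = 1
P = 1 * 0.47 = 0.47

0.470000


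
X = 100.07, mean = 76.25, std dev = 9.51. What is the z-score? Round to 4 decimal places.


z = (X - mu) / sigma
X - mu = 100.07 - 76.25 = 23.82
z = 23.82 / 9.51 = 794/317 ≈ 2.504732

2.5047


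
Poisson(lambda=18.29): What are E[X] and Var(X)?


E[X] = Var(X) = lambda = 18.29

18.29, 18.29


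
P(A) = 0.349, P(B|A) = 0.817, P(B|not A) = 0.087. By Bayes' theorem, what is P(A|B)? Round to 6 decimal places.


P(A|B) = P(B|A)*P(A) / P(B), P(B) = P(B|A)*P(A) + P(B|not A)*P(not A)
P(B|A)*P(A) = 0.817 * 0.349 = 0.285133
P(B|not A)*P(not A) = 0.087 * 0.651 = 0.056637
P(B) = 0.285133 + 0.056637 = 0.34177
P(A|B) = 0.285133 / 0.34177 ≈ 0.83428329

0.834283


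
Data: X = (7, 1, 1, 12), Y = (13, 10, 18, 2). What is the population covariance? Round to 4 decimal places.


Cov = (1/n)*sum((xi-xbar)(yi-ybar))
n = 4, xbar = 21/4 = 5.25, ybar = 43/4 = 10.75
sum((xi-xbar)(yi-ybar)) = -82.75
Cov = -82.75 / 4 = -20.6875

-20.6875


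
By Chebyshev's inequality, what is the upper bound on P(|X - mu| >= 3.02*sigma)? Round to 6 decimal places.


P <= 1/k^2
k^2 = 3.02^2 = 9.1204
1/k^2 = 1 / 9.1204 ≈ 0.10964431

0.109644


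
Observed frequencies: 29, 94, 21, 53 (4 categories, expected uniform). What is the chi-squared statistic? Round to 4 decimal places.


chi2 = sum((O-E)^2/E), E = total/4
total = 197, E = 197/4 = 49.25
(29 - 49.25)^2 / 49.25 = 410.0625 / 49.25 = 6561/788 ≈ 8.326142
(94 - 49.25)^2 / 49.25 = 2002.5625 / 49.25 = 32041/788 ≈ 40.661168
(21 - 49.25)^2 / 49.25 = 798.0625 / 49.25 = 12769/788 ≈ 16.204315
(53 - 49.25)^2 / 49.25 = 14.0625 / 49.25 = 225/788 ≈ 0.285533
chi2 = 12899/197 ≈ 65.477157

65.4772


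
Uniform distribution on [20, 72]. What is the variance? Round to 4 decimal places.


Var = (b-a)^2 / 12
(b-a)^2 = (72 - 20)^2 = 2704
Var = 2704/12 ≈ 225.333333

225.3333


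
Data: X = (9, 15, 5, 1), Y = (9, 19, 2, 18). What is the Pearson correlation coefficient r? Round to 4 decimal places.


r = sum((xi-xbar)(yi-ybar)) / sqrt(sum((xi-xbar)^2) * sum((yi-ybar)^2))
n = 4, xbar = 30/4 = 7.5, ybar = 48/4 = 12
Sxy = sum((xi-xbar)(yi-ybar)) = 34
Sxx = sum((xi-xbar)^2) = 107
Syy = sum((yi-ybar)^2) = 194
sqrt(Sxx*Syy) ≈ 144.076369
r = Sxy / sqrt(Sxx*Syy) = 34 / 144.076369 ≈ 0.235986

0.2360


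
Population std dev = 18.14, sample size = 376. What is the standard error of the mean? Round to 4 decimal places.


SE = sigma / sqrt(n)
sqrt(376) ≈ 19.390719
SE = 18.14 / 19.390719 ≈ 0.935499

0.9355


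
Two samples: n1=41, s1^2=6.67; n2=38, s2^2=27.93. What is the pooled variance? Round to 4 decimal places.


sp^2 = ((n1-1)*s1^2 + (n2-1)*s2^2)/(n1+n2-2)
(n1-1)*s1^2 = 40 * 6.67 = 266.8
(n2-1)*s2^2 = 37 * 27.93 = 1033.41
numerator = 266.8 + 1033.41 = 1300.21
n1+n2-2 = 77
sp^2 = 1300.21 / 77 = 130021/7700 ≈ 16.885844

16.8858


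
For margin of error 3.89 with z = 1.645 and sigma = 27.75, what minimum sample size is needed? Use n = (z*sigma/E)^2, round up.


z*sigma/E = 1.645 * 27.75 / 3.89 = 36519/3112 ≈ 11.734897
(z*sigma/E)^2 ≈ 137.707812
round up: n = 138

138


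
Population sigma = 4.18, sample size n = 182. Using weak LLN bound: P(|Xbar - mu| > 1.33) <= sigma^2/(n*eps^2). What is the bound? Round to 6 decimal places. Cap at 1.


bound = min(1, sigma^2/(n*eps^2))
sigma^2 = 4.18^2 = 17.4724
n*eps^2 = 182 * 1.33^2 = 182 * 1.7689 = 321.9398
sigma^2/(n*eps^2) = 17.4724 / 321.9398 = 242/4459 ≈ 0.05427226

0.054272


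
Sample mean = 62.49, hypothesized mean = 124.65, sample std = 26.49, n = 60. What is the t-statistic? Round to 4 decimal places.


t = (xbar - mu0) / (s/sqrt(n))
xbar - mu0 = 62.49 - 124.65 = -62.16
sqrt(60) ≈ 7.74596669
s/sqrt(n) = 26.49 / 7.74596669 ≈ 3.41984429
t = -62.16 / 3.41984429 ≈ -18.176266

-18.1763


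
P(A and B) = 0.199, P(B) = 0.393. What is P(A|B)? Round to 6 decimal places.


P(A|B) = P(A and B) / P(B) = 0.199 / 0.393 = 199/393 ≈ 0.50636132

0.506361


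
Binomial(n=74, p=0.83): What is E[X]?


E[X] = n*p = 74 * 0.83 = 61.42

61.42


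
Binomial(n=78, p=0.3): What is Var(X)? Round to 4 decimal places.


Var = n*p*(1-p) = 78 * 0.3 * 0.7 = 16.38

16.3800


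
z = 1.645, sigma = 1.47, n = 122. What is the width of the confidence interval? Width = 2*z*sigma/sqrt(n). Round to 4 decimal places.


width = 2*z*sigma/sqrt(n)
2*z*sigma = 2 * 1.645 * 1.47 = 4.8363
sqrt(122) ≈ 11.045361
width = 4.8363 / 11.045361 ≈ 0.437858

0.4379


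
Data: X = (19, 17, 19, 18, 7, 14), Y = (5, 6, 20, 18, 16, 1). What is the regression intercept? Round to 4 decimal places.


a = ybar - b*xbar, where b = sum((xi-xbar)(yi-ybar)) / sum((xi-xbar)^2)
n = 6, xbar = 94/6 = 47/3 ≈ 15.666667, ybar = 66/6 = 11
Sxy = sum((xi-xbar)(yi-ybar)) = -7
Sxx = sum((xi-xbar)^2) = 322/3 ≈ 107.333333
b = Sxy / Sxx = -3/46 ≈ -0.065217
a = 11 - (-0.065217) * 15.666667 = 553/46 ≈ 12.021739

12.0217


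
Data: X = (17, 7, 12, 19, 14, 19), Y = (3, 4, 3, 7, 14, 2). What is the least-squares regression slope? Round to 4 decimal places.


b = sum((xi-xbar)(yi-ybar)) / sum((xi-xbar)^2)
n = 6, xbar = 88/6 = 44/3 ≈ 14.666667, ybar = 33/6 = 5.5
Sxy = sum((xi-xbar)(yi-ybar)) = -2
Sxx = sum((xi-xbar)^2) = 328/3 ≈ 109.333333
b = Sxy / Sxx = -3/164 ≈ -0.018293

-0.0183


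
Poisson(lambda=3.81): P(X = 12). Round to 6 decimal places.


P = e^(-lam) * lam^k / k!
e^(-3.81) ≈ 0.02214818
lam^k = 3.81^12 ≈ 9356204.552250
k! = 12! = 479001600
P = 0.02214818 * 9356204.552250 / 479001600 ≈ 0.000433

0.000433


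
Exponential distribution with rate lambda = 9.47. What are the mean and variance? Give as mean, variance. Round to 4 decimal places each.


mean = 1/lam, var = 1/lam^2
mean = 1 / 9.47 = 100/947 ≈ 0.105597
lam^2 = 9.47^2 = 89.6809
var = 1 / 89.6809 ≈ 0.011151

0.1056, 0.0112


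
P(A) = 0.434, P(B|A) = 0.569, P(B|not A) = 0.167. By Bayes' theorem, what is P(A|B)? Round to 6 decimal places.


P(A|B) = P(B|A)*P(A) / P(B), P(B) = P(B|A)*P(A) + P(B|not A)*P(not A)
P(B|A)*P(A) = 0.569 * 0.434 = 0.246946
P(B|not A)*P(not A) = 0.167 * 0.566 = 0.094522
P(B) = 0.246946 + 0.094522 = 0.341468
P(A|B) = 0.246946 / 0.341468 ≈ 0.72318929

0.723189


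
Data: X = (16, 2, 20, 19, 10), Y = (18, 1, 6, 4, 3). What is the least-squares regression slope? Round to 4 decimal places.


b = sum((xi-xbar)(yi-ybar)) / sum((xi-xbar)^2)
n = 5, xbar = 67/5 = 13.4, ybar = 32/5 = 6.4
Sxy = sum((xi-xbar)(yi-ybar)) = 87.2
Sxx = sum((xi-xbar)^2) = 223.2
b = Sxy / Sxx = 109/279 ≈ 0.390681

0.3907


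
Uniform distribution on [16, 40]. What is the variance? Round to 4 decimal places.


Var = (b-a)^2 / 12
(b-a)^2 = (40 - 16)^2 = 576
Var = 576/12 = 48

48.0000


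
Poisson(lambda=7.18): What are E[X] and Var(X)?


E[X] = Var(X) = lambda = 7.18

7.18, 7.18


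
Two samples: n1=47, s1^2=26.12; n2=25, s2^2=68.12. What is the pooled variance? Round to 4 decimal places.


sp^2 = ((n1-1)*s1^2 + (n2-1)*s2^2)/(n1+n2-2)
(n1-1)*s1^2 = 46 * 26.12 = 1201.52
(n2-1)*s2^2 = 24 * 68.12 = 1634.88
numerator = 1201.52 + 1634.88 = 2836.4
n1+n2-2 = 70
sp^2 = 2836.4 / 70 = 40.52

40.5200


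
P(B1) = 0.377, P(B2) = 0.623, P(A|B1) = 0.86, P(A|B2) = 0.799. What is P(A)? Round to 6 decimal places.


P(A) = P(A|B1)*P(B1) + P(A|B2)*P(B2)
P(A|B1)*P(B1) = 0.86 * 0.377 = 0.32422
P(A|B2)*P(B2) = 0.799 * 0.623 = 0.497777
P(A) = 0.32422 + 0.497777 = 0.821997

0.821997


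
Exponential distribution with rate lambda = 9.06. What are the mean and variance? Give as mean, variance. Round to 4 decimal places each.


mean = 1/lam, var = 1/lam^2
mean = 1 / 9.06 = 50/453 ≈ 0.110375
lam^2 = 9.06^2 = 82.0836
var = 1 / 82.0836 ≈ 0.012183

0.1104, 0.0122


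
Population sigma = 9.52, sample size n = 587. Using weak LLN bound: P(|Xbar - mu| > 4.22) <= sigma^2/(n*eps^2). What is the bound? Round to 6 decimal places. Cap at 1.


bound = min(1, sigma^2/(n*eps^2))
sigma^2 = 9.52^2 = 90.6304
n*eps^2 = 587 * 4.22^2 = 587 * 17.8084 = 10453.5308
sigma^2/(n*eps^2) = 90.6304 / 10453.5308 ≈ 0.00866984

0.008670


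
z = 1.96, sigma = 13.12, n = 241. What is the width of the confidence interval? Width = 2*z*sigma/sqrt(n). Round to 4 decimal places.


width = 2*z*sigma/sqrt(n)
2*z*sigma = 2 * 1.96 * 13.12 = 51.4304
sqrt(241) ≈ 15.524175
width = 51.4304 / 15.524175 ≈ 3.312923

3.3129


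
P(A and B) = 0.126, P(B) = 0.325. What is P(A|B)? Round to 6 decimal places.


P(A|B) = P(A and B) / P(B) = 0.126 / 0.325 = 126/325 ≈ 0.38769231

0.387692


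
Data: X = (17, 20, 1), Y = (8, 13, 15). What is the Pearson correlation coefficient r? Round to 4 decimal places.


r = sum((xi-xbar)(yi-ybar)) / sqrt(sum((xi-xbar)^2) * sum((yi-ybar)^2))
n = 3, xbar = 38/3 ≈ 12.666667, ybar = 36/3 = 12
Sxy = sum((xi-xbar)(yi-ybar)) = -45
Sxx = sum((xi-xbar)^2) = 626/3 ≈ 208.666667
Syy = sum((yi-ybar)^2) = 26
sqrt(Sxx*Syy) ≈ 73.656862
r = Sxy / sqrt(Sxx*Syy) = -45 / 73.656862 ≈ -0.610941

-0.6109


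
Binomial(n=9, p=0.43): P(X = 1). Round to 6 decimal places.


P = C(n,k) * p^k * (1-p)^(n-k)
C(9,1) = 9
p^k = 0.43^1 = 0.43
(1-p)^(n-k) = 0.57^8 ≈ 0.01114292
P = 9 * 0.43 * 0.01114292 ≈ 0.043123

0.043123


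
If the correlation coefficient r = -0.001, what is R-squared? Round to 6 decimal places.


R^2 = r^2 = (-0.001)^2 = 0.000001

0.000001


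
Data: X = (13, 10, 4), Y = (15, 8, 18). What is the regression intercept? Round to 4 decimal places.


a = ybar - b*xbar, where b = sum((xi-xbar)(yi-ybar)) / sum((xi-xbar)^2)
n = 3, xbar = 27/3 = 9, ybar = 41/3 ≈ 13.666667
Sxy = sum((xi-xbar)(yi-ybar)) = -22
Sxx = sum((xi-xbar)^2) = 42
b = Sxy / Sxx = -11/21 ≈ -0.523810
a = 13.666667 - (-0.523810) * 9 = 386/21 ≈ 18.380952

18.3810


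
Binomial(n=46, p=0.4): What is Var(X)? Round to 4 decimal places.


Var = n*p*(1-p) = 46 * 0.4 * 0.6 = 11.04

11.0400


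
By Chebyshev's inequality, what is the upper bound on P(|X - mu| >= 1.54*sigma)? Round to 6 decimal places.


P <= 1/k^2
k^2 = 1.54^2 = 2.3716
1/k^2 = 1 / 2.3716 = 2500/5929 ≈ 0.42165627

0.421656


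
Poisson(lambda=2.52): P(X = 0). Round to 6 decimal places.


P = e^(-lam) * lam^k / k!
e^(-2.52) ≈ 0.08045961
lam^k = 2.52^0 = 1
k! = 0! = 1
P = 0.08045961 * 1 / 1 ≈ 0.080460

0.080460


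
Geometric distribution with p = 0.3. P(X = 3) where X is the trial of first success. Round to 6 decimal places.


P = (1-p)^(k-1) * p
(1-p)^(k-1) = 0.7^2 = 0.49
P = 0.49 * 0.3 = 0.147

0.147000


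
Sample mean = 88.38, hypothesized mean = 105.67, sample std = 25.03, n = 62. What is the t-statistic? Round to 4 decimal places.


t = (xbar - mu0) / (s/sqrt(n))
xbar - mu0 = 88.38 - 105.67 = -17.29
sqrt(62) ≈ 7.87400787
s/sqrt(n) = 25.03 / 7.87400787 ≈ 3.17881318
t = -17.29 / 3.17881318 ≈ -5.439137

-5.4391


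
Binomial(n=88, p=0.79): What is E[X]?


E[X] = n*p = 88 * 0.79 = 69.52

69.52


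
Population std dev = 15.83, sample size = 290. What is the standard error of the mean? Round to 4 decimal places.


SE = sigma / sqrt(n)
sqrt(290) ≈ 17.029386
SE = 15.83 / 17.029386 ≈ 0.929570

0.9296


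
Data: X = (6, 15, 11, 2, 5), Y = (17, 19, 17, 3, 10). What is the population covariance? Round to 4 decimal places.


Cov = (1/n)*sum((xi-xbar)(yi-ybar))
n = 5, xbar = 39/5 = 7.8, ybar = 66/5 = 13.2
sum((xi-xbar)(yi-ybar)) = 115.2
Cov = 115.2 / 5 = 23.04

23.0400


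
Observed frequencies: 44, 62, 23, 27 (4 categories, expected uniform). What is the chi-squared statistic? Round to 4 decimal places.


chi2 = sum((O-E)^2/E), E = total/4
total = 156, E = 156/4 = 39
(44 - 39)^2 / 39 = 25 / 39 = 25/39 ≈ 0.641026
(62 - 39)^2 / 39 = 529 / 39 = 529/39 ≈ 13.564103
(23 - 39)^2 / 39 = 256 / 39 = 256/39 ≈ 6.564103
(27 - 39)^2 / 39 = 144 / 39 = 48/13 ≈ 3.692308
chi2 = 318/13 ≈ 24.461538

24.4615


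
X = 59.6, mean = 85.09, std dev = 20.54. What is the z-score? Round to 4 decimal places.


z = (X - mu) / sigma
X - mu = 59.6 - 85.09 = -25.49
z = -25.49 / 20.54 = -2549/2054 ≈ -1.240993

-1.2410


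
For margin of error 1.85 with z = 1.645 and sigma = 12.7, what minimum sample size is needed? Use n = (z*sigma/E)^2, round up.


z*sigma/E = 1.645 * 12.7 / 1.85 = 41783/3700 ≈ 11.292703
(z*sigma/E)^2 ≈ 127.525134
round up: n = 128

128


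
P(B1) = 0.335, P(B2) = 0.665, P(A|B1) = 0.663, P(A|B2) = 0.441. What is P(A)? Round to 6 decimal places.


P(A) = P(A|B1)*P(B1) + P(A|B2)*P(B2)
P(A|B1)*P(B1) = 0.663 * 0.335 = 0.222105
P(A|B2)*P(B2) = 0.441 * 0.665 = 0.293265
P(A) = 0.222105 + 0.293265 = 0.51537

0.515370


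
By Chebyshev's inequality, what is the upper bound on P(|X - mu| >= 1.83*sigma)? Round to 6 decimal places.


P <= 1/k^2
k^2 = 1.83^2 = 3.3489
1/k^2 = 1 / 3.3489 ≈ 0.29860551

0.298606


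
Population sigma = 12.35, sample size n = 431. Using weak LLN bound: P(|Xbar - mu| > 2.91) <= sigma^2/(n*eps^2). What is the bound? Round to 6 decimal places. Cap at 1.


bound = min(1, sigma^2/(n*eps^2))
sigma^2 = 12.35^2 = 152.5225
n*eps^2 = 431 * 2.91^2 = 431 * 8.4681 = 3649.7511
sigma^2/(n*eps^2) = 152.5225 / 3649.7511 ≈ 0.04178984

0.041790


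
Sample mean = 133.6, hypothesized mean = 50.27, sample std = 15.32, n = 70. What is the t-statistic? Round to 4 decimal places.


t = (xbar - mu0) / (s/sqrt(n))
xbar - mu0 = 133.6 - 50.27 = 83.33
sqrt(70) ≈ 8.36660027
s/sqrt(n) = 15.32 / 8.36660027 ≈ 1.83109023
t = 83.33 / 1.83109023 ≈ 45.508407

45.5084


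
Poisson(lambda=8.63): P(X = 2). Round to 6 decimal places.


P = e^(-lam) * lam^k / k!
e^(-8.63) ≈ 0.0001786646
lam^k = 8.63^2 = 74.4769
k! = 2! = 2
P = 0.0001786646 * 74.4769 / 2 ≈ 0.006653

0.006653


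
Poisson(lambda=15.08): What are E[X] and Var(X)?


E[X] = Var(X) = lambda = 15.08

15.08, 15.08


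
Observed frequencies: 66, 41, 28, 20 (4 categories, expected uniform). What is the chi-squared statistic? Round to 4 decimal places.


chi2 = sum((O-E)^2/E), E = total/4
total = 155, E = 155/4 = 38.75
(66 - 38.75)^2 / 38.75 = 742.5625 / 38.75 = 11881/620 ≈ 19.162903
(41 - 38.75)^2 / 38.75 = 5.0625 / 38.75 = 81/620 ≈ 0.130645
(28 - 38.75)^2 / 38.75 = 115.5625 / 38.75 = 1849/620 ≈ 2.982258
(20 - 38.75)^2 / 38.75 = 351.5625 / 38.75 = 1125/124 ≈ 9.072581
chi2 = 4859/155 ≈ 31.348387

31.3484


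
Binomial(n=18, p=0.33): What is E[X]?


E[X] = n*p = 18 * 0.33 = 5.94

5.94


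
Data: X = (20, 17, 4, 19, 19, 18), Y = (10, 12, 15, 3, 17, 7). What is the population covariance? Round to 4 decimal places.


Cov = (1/n)*sum((xi-xbar)(yi-ybar))
n = 6, xbar = 97/6 ≈ 16.166667, ybar = 64/6 = 32/3 ≈ 10.666667
sum((xi-xbar)(yi-ybar)) = -194/3 ≈ -64.666667
Cov = -64.666667 / 6 = -97/9 ≈ -10.777778

-10.7778


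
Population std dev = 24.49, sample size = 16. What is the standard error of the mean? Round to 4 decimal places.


SE = sigma / sqrt(n)
sqrt(16) = 4
SE = 24.49 / 4 = 6.1225

6.1225


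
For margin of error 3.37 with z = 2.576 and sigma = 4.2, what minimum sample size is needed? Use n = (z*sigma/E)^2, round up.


z*sigma/E = 2.576 * 4.2 / 3.37 = 27048/8425 ≈ 3.210445
(z*sigma/E)^2 ≈ 10.306958
round up: n = 11

11


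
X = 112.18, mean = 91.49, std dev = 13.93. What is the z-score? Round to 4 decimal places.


z = (X - mu) / sigma
X - mu = 112.18 - 91.49 = 20.69
z = 20.69 / 13.93 = 2069/1393 ≈ 1.485284

1.4853


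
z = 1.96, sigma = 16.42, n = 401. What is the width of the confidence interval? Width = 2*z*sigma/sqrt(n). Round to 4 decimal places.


width = 2*z*sigma/sqrt(n)
2*z*sigma = 2 * 1.96 * 16.42 = 64.3664
sqrt(401) ≈ 20.024984
width = 64.3664 / 20.024984 ≈ 3.214305

3.2143


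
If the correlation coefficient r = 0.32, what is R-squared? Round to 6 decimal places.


R^2 = r^2 = (0.32)^2 = 0.1024

0.102400


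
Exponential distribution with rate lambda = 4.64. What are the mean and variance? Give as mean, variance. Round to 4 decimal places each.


mean = 1/lam, var = 1/lam^2
mean = 1 / 4.64 = 25/116 ≈ 0.215517
lam^2 = 4.64^2 = 21.5296
var = 1 / 21.5296 ≈ 0.046448

0.2155, 0.0464


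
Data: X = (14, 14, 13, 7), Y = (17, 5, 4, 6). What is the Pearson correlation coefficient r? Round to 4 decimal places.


r = sum((xi-xbar)(yi-ybar)) / sqrt(sum((xi-xbar)^2) * sum((yi-ybar)^2))
n = 4, xbar = 48/4 = 12, ybar = 32/4 = 8
Sxy = sum((xi-xbar)(yi-ybar)) = 18
Sxx = sum((xi-xbar)^2) = 34
Syy = sum((yi-ybar)^2) = 110
sqrt(Sxx*Syy) ≈ 61.155539
r = Sxy / sqrt(Sxx*Syy) = 18 / 61.155539 ≈ 0.294331

0.2943


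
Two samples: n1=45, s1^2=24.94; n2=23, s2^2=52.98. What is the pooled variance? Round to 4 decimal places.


sp^2 = ((n1-1)*s1^2 + (n2-1)*s2^2)/(n1+n2-2)
(n1-1)*s1^2 = 44 * 24.94 = 1097.36
(n2-1)*s2^2 = 22 * 52.98 = 1165.56
numerator = 1097.36 + 1165.56 = 2262.92
n1+n2-2 = 66
sp^2 = 2262.92 / 66 = 5143/150 ≈ 34.286667

34.2867


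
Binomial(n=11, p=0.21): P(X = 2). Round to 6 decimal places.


P = C(n,k) * p^k * (1-p)^(n-k)
C(11,2) = 55
p^k = 0.21^2 = 0.0441
(1-p)^(n-k) = 0.79^9 ≈ 0.1198516
P = 55 * 0.0441 * 0.1198516 ≈ 0.290700

0.290700


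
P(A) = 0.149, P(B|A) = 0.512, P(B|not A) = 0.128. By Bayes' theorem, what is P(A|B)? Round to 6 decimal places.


P(A|B) = P(B|A)*P(A) / P(B), P(B) = P(B|A)*P(A) + P(B|not A)*P(not A)
P(B|A)*P(A) = 0.512 * 0.149 = 0.076288
P(B|not A)*P(not A) = 0.128 * 0.851 = 0.108928
P(B) = 0.076288 + 0.108928 = 0.185216
P(A|B) = 0.076288 / 0.185216 = 596/1447 ≈ 0.41188666

0.411887


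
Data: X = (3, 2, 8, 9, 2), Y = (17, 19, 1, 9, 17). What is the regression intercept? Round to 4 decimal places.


a = ybar - b*xbar, where b = sum((xi-xbar)(yi-ybar)) / sum((xi-xbar)^2)
n = 5, xbar = 24/5 = 4.8, ybar = 63/5 = 12.6
Sxy = sum((xi-xbar)(yi-ybar)) = -90.4
Sxx = sum((xi-xbar)^2) = 46.8
b = Sxy / Sxx = -226/117 ≈ -1.931624
a = 12.6 - (-1.931624) * 4.8 = 853/39 ≈ 21.871795

21.8718


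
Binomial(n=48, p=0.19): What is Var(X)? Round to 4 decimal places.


Var = n*p*(1-p) = 48 * 0.19 * 0.81 = 7.3872

7.3872


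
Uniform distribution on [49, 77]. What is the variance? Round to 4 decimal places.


Var = (b-a)^2 / 12
(b-a)^2 = (77 - 49)^2 = 784
Var = 784/12 ≈ 65.333333

65.3333


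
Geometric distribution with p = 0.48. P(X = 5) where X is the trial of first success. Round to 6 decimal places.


P = (1-p)^(k-1) * p
(1-p)^(k-1) = 0.52^4 = 0.07311616
P = 0.07311616 * 0.48 ≈ 0.03509576

0.035096


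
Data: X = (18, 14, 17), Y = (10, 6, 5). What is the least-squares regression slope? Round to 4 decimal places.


b = sum((xi-xbar)(yi-ybar)) / sum((xi-xbar)^2)
n = 3, xbar = 49/3 ≈ 16.333333, ybar = 21/3 = 7
Sxy = sum((xi-xbar)(yi-ybar)) = 6
Sxx = sum((xi-xbar)^2) = 26/3 ≈ 8.666667
b = Sxy / Sxx = 9/13 ≈ 0.692308

0.6923


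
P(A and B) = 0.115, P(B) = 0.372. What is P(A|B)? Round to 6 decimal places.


P(A|B) = P(A and B) / P(B) = 0.115 / 0.372 = 115/372 ≈ 0.30913978

0.309140


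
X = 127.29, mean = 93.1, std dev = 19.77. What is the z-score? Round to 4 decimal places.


z = (X - mu) / sigma
X - mu = 127.29 - 93.1 = 34.19
z = 34.19 / 19.77 = 3419/1977 ≈ 1.729388

1.7294


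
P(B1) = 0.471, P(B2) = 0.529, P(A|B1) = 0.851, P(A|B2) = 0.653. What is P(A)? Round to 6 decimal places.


P(A) = P(A|B1)*P(B1) + P(A|B2)*P(B2)
P(A|B1)*P(B1) = 0.851 * 0.471 = 0.400821
P(A|B2)*P(B2) = 0.653 * 0.529 = 0.345437
P(A) = 0.400821 + 0.345437 = 0.746258

0.746258


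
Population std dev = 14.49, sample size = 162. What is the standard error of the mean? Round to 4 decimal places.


SE = sigma / sqrt(n)
sqrt(162) ≈ 12.727922
SE = 14.49 / 12.727922 ≈ 1.138442

1.1384


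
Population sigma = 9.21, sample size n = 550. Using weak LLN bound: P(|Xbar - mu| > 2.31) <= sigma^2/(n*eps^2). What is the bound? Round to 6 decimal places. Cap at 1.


bound = min(1, sigma^2/(n*eps^2))
sigma^2 = 9.21^2 = 84.8241
n*eps^2 = 550 * 2.31^2 = 550 * 5.3361 = 2934.855
sigma^2/(n*eps^2) = 84.8241 / 2934.855 ≈ 0.02890231

0.028902


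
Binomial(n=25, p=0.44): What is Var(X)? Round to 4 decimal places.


Var = n*p*(1-p) = 25 * 0.44 * 0.56 = 6.16

6.1600


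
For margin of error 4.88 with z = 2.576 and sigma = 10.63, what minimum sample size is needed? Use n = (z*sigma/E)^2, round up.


z*sigma/E = 2.576 * 10.63 / 4.88 ≈ 5.611246
(z*sigma/E)^2 ≈ 31.486081
round up: n = 32

32


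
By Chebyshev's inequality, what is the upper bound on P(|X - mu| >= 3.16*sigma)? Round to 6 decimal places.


P <= 1/k^2
k^2 = 3.16^2 = 9.9856
1/k^2 = 1 / 9.9856 = 625/6241 ≈ 0.10014421

0.100144


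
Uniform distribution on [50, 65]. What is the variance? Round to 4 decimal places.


Var = (b-a)^2 / 12
(b-a)^2 = (65 - 50)^2 = 225
Var = 225/12 = 18.75

18.7500


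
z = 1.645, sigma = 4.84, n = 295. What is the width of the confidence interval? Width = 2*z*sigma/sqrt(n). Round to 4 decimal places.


width = 2*z*sigma/sqrt(n)
2*z*sigma = 2 * 1.645 * 4.84 = 15.9236
sqrt(295) ≈ 17.175564
width = 15.9236 / 17.175564 ≈ 0.927108

0.9271


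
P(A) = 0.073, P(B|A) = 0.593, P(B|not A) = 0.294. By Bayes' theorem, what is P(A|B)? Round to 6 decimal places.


P(A|B) = P(B|A)*P(A) / P(B), P(B) = P(B|A)*P(A) + P(B|not A)*P(not A)
P(B|A)*P(A) = 0.593 * 0.073 = 0.043289
P(B|not A)*P(not A) = 0.294 * 0.927 = 0.272538
P(B) = 0.043289 + 0.272538 = 0.315827
P(A|B) = 0.043289 / 0.315827 ≈ 0.13706555

0.137066


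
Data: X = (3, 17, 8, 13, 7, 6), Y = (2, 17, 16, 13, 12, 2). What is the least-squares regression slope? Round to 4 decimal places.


b = sum((xi-xbar)(yi-ybar)) / sum((xi-xbar)^2)
n = 6, xbar = 54/6 = 9, ybar = 62/6 = 31/3 ≈ 10.333333
Sxy = sum((xi-xbar)(yi-ybar)) = 130
Sxx = sum((xi-xbar)^2) = 130
b = Sxy / Sxx = 1

1.0000


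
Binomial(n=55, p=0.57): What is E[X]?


E[X] = n*p = 55 * 0.57 = 31.35

31.35


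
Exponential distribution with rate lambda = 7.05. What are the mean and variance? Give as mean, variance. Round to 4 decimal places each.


mean = 1/lam, var = 1/lam^2
mean = 1 / 7.05 = 20/141 ≈ 0.141844
lam^2 = 7.05^2 = 49.7025
var = 1 / 49.7025 ≈ 0.020120

0.1418, 0.0201


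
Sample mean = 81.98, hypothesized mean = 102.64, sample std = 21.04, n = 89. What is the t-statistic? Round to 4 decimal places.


t = (xbar - mu0) / (s/sqrt(n))
xbar - mu0 = 81.98 - 102.64 = -20.66
sqrt(89) ≈ 9.43398113
s/sqrt(n) = 21.04 / 9.43398113 ≈ 2.23023554
t = -20.66 / 2.23023554 ≈ -9.263596

-9.2636


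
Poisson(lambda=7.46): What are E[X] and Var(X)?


E[X] = Var(X) = lambda = 7.46

7.46, 7.46


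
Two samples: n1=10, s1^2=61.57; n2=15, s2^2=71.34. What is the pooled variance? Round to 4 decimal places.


sp^2 = ((n1-1)*s1^2 + (n2-1)*s2^2)/(n1+n2-2)
(n1-1)*s1^2 = 9 * 61.57 = 554.13
(n2-1)*s2^2 = 14 * 71.34 = 998.76
numerator = 554.13 + 998.76 = 1552.89
n1+n2-2 = 23
sp^2 = 1552.89 / 23 = 155289/2300 ≈ 67.516957

67.5170


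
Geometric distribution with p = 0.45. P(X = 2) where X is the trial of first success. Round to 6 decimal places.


P = (1-p)^(k-1) * p
(1-p)^(k-1) = 0.55^1 = 0.55
P = 0.55 * 0.45 = 0.2475

0.247500


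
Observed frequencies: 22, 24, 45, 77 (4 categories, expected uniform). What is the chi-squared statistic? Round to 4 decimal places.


chi2 = sum((O-E)^2/E), E = total/4
total = 168, E = 168/4 = 42
(22 - 42)^2 / 42 = 400 / 42 = 200/21 ≈ 9.523810
(24 - 42)^2 / 42 = 324 / 42 = 54/7 ≈ 7.714286
(45 - 42)^2 / 42 = 9 / 42 = 3/14 ≈ 0.214286
(77 - 42)^2 / 42 = 1225 / 42 = 175/6 ≈ 29.166667
chi2 = 979/21 ≈ 46.619048

46.6190


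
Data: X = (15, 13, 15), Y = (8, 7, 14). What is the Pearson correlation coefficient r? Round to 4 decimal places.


r = sum((xi-xbar)(yi-ybar)) / sqrt(sum((xi-xbar)^2) * sum((yi-ybar)^2))
n = 3, xbar = 43/3 ≈ 14.333333, ybar = 29/3 ≈ 9.666667
Sxy = sum((xi-xbar)(yi-ybar)) = 16/3 ≈ 5.333333
Sxx = sum((xi-xbar)^2) = 8/3 ≈ 2.666667
Syy = sum((yi-ybar)^2) = 86/3 ≈ 28.666667
sqrt(Sxx*Syy) ≈ 8.743251
r = Sxy / sqrt(Sxx*Syy) = 5.333333 / 8.743251 ≈ 0.609994

0.6100


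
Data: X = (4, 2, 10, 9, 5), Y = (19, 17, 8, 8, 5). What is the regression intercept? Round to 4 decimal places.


a = ybar - b*xbar, where b = sum((xi-xbar)(yi-ybar)) / sum((xi-xbar)^2)
n = 5, xbar = 30/5 = 6, ybar = 57/5 = 11.4
Sxy = sum((xi-xbar)(yi-ybar)) = -55
Sxx = sum((xi-xbar)^2) = 46
b = Sxy / Sxx = -55/46 ≈ -1.195652
a = 11.4 - (-1.195652) * 6 = 2136/115 ≈ 18.573913

18.5739


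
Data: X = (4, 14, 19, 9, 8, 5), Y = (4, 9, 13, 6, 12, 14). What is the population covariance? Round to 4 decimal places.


Cov = (1/n)*sum((xi-xbar)(yi-ybar))
n = 6, xbar = 59/6 ≈ 9.833333, ybar = 58/6 = 29/3 ≈ 9.666667
sum((xi-xbar)(yi-ybar)) = 116/3 ≈ 38.666667
Cov = 38.666667 / 6 = 58/9 ≈ 6.444444

6.4444


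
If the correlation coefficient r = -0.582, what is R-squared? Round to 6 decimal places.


R^2 = r^2 = (-0.582)^2 = 0.338724

0.338724


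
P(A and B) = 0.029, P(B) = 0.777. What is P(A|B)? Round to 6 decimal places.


P(A|B) = P(A and B) / P(B) = 0.029 / 0.777 = 29/777 ≈ 0.03732304

0.037323


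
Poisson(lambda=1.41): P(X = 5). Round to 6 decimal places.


P = e^(-lam) * lam^k / k!
e^(-1.41) ≈ 0.2441433
lam^k = 1.41^5 ≈ 5.573084
k! = 5! = 120
P = 0.2441433 * 5.573084 / 120 ≈ 0.011339

0.011339


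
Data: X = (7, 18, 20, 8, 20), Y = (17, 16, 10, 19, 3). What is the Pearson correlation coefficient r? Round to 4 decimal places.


r = sum((xi-xbar)(yi-ybar)) / sqrt(sum((xi-xbar)^2) * sum((yi-ybar)^2))
n = 5, xbar = 73/5 = 14.6, ybar = 65/5 = 13
Sxy = sum((xi-xbar)(yi-ybar)) = -130
Sxx = sum((xi-xbar)^2) = 171.2
Syy = sum((yi-ybar)^2) = 170
sqrt(Sxx*Syy) ≈ 170.598945
r = Sxy / sqrt(Sxx*Syy) = -130 / 170.598945 ≈ -0.762021

-0.7620


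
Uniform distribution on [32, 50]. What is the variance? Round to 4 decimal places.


Var = (b-a)^2 / 12
(b-a)^2 = (50 - 32)^2 = 324
Var = 324/12 = 27

27.0000


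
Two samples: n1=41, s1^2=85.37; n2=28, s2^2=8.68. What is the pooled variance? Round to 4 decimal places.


sp^2 = ((n1-1)*s1^2 + (n2-1)*s2^2)/(n1+n2-2)
(n1-1)*s1^2 = 40 * 85.37 = 3414.8
(n2-1)*s2^2 = 27 * 8.68 = 234.36
numerator = 3414.8 + 234.36 = 3649.16
n1+n2-2 = 67
sp^2 = 3649.16 / 67 = 91229/1675 ≈ 54.465075

54.4651


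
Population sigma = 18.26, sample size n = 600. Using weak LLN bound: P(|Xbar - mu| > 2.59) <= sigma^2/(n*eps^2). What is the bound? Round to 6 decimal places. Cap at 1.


bound = min(1, sigma^2/(n*eps^2))
sigma^2 = 18.26^2 = 333.4276
n*eps^2 = 600 * 2.59^2 = 600 * 6.7081 = 4024.86
sigma^2/(n*eps^2) = 333.4276 / 4024.86 ≈ 0.08284204

0.082842


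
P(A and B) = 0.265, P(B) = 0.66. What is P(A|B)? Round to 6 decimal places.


P(A|B) = P(A and B) / P(B) = 0.265 / 0.66 = 53/132 ≈ 0.40151515

0.401515


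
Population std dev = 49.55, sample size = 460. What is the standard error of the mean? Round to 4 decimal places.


SE = sigma / sqrt(n)
sqrt(460) ≈ 21.447611
SE = 49.55 / 21.447611 ≈ 2.310281

2.3103


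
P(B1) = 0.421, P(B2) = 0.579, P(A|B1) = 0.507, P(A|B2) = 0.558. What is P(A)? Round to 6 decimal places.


P(A) = P(A|B1)*P(B1) + P(A|B2)*P(B2)
P(A|B1)*P(B1) = 0.507 * 0.421 = 0.213447
P(A|B2)*P(B2) = 0.558 * 0.579 = 0.323082
P(A) = 0.213447 + 0.323082 = 0.536529

0.536529


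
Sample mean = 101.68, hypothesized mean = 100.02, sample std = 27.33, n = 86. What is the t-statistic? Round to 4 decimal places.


t = (xbar - mu0) / (s/sqrt(n))
xbar - mu0 = 101.68 - 100.02 = 1.66
sqrt(86) ≈ 9.27361850
s/sqrt(n) = 27.33 / 9.27361850 ≈ 2.94706969
t = 1.66 / 2.94706969 ≈ 0.563271

0.5633


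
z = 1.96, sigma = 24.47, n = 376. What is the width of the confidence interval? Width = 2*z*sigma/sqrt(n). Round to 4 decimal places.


width = 2*z*sigma/sqrt(n)
2*z*sigma = 2 * 1.96 * 24.47 = 95.9224
sqrt(376) ≈ 19.390719
width = 95.9224 / 19.390719 ≈ 4.946820

4.9468


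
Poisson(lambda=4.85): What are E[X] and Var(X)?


E[X] = Var(X) = lambda = 4.85

4.85, 4.85


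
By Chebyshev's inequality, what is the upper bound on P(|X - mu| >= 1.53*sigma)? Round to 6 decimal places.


P <= 1/k^2
k^2 = 1.53^2 = 2.3409
1/k^2 = 1 / 2.3409 ≈ 0.42718612

0.427186


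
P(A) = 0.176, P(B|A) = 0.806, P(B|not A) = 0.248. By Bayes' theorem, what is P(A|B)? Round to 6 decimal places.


P(A|B) = P(B|A)*P(A) / P(B), P(B) = P(B|A)*P(A) + P(B|not A)*P(not A)
P(B|A)*P(A) = 0.806 * 0.176 = 0.141856
P(B|not A)*P(not A) = 0.248 * 0.824 = 0.204352
P(B) = 0.141856 + 0.204352 = 0.346208
P(A|B) = 0.141856 / 0.346208 = 143/349 ≈ 0.40974212

0.409742


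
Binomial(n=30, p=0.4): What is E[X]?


E[X] = n*p = 30 * 0.4 = 12

12


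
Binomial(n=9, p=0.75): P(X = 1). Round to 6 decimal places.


P = C(n,k) * p^k * (1-p)^(n-k)
C(9,1) = 9
p^k = 0.75^1 = 0.75
(1-p)^(n-k) = 0.25^8 ≈ 0.00001525879
P = 9 * 0.75 * 0.00001525879 ≈ 0.000103

0.000103


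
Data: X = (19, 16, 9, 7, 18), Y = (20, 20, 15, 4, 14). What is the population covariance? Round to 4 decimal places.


Cov = (1/n)*sum((xi-xbar)(yi-ybar))
n = 5, xbar = 69/5 = 13.8, ybar = 73/5 = 14.6
sum((xi-xbar)(yi-ybar)) = 107.6
Cov = 107.6 / 5 = 21.52

21.5200


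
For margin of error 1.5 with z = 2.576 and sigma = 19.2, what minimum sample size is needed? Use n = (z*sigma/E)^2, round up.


z*sigma/E = 2.576 * 19.2 / 1.5 = 32.9728
(z*sigma/E)^2 ≈ 1087.205540
round up: n = 1088

1088


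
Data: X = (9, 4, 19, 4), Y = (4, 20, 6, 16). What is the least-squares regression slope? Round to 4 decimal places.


b = sum((xi-xbar)(yi-ybar)) / sum((xi-xbar)^2)
n = 4, xbar = 36/4 = 9, ybar = 46/4 = 11.5
Sxy = sum((xi-xbar)(yi-ybar)) = -120
Sxx = sum((xi-xbar)^2) = 150
b = Sxy / Sxx = -0.8

-0.8000


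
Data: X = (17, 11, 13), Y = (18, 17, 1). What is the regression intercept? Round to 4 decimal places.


a = ybar - b*xbar, where b = sum((xi-xbar)(yi-ybar)) / sum((xi-xbar)^2)
n = 3, xbar = 41/3 ≈ 13.666667, ybar = 36/3 = 12
Sxy = sum((xi-xbar)(yi-ybar)) = 14
Sxx = sum((xi-xbar)^2) = 56/3 ≈ 18.666667
b = Sxy / Sxx = 0.75
a = 12 - 0.75 * 13.666667 = 1.75

1.7500


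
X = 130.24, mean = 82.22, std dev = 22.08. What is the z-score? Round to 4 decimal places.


z = (X - mu) / sigma
X - mu = 130.24 - 82.22 = 48.02
z = 48.02 / 22.08 = 2401/1104 ≈ 2.174819

2.1748


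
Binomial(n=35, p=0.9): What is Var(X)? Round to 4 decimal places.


Var = n*p*(1-p) = 35 * 0.9 * 0.1 = 3.15

3.1500


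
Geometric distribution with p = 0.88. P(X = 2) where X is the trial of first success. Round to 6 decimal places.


P = (1-p)^(k-1) * p
(1-p)^(k-1) = 0.12^1 = 0.12
P = 0.12 * 0.88 = 0.1056

0.105600


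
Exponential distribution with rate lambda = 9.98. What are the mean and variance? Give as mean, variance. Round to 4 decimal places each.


mean = 1/lam, var = 1/lam^2
mean = 1 / 9.98 = 50/499 ≈ 0.100200
lam^2 = 9.98^2 = 99.6004
var = 1 / 99.6004 ≈ 0.010040

0.1002, 0.0100


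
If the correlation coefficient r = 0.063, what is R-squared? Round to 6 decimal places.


R^2 = r^2 = (0.063)^2 = 0.003969

0.003969


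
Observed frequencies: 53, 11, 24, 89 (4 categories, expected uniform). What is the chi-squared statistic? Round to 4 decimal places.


chi2 = sum((O-E)^2/E), E = total/4
total = 177, E = 177/4 = 44.25
(53 - 44.25)^2 / 44.25 = 76.5625 / 44.25 = 1225/708 ≈ 1.730226
(11 - 44.25)^2 / 44.25 = 1105.5625 / 44.25 = 17689/708 ≈ 24.984463
(24 - 44.25)^2 / 44.25 = 410.0625 / 44.25 = 2187/236 ≈ 9.266949
(89 - 44.25)^2 / 44.25 = 2002.5625 / 44.25 = 32041/708 ≈ 45.255650
chi2 = 4793/59 ≈ 81.237288

81.2373


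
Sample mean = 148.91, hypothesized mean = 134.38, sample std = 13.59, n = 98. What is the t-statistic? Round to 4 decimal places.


t = (xbar - mu0) / (s/sqrt(n))
xbar - mu0 = 148.91 - 134.38 = 14.53
sqrt(98) ≈ 9.89949494
s/sqrt(n) = 13.59 / 9.89949494 ≈ 1.37279731
t = 14.53 / 1.37279731 ≈ 10.584228

10.5842


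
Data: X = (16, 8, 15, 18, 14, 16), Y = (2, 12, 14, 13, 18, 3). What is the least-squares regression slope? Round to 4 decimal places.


b = sum((xi-xbar)(yi-ybar)) / sum((xi-xbar)^2)
n = 6, xbar = 87/6 = 14.5, ybar = 62/6 = 31/3 ≈ 10.333333
Sxy = sum((xi-xbar)(yi-ybar)) = -27
Sxx = sum((xi-xbar)^2) = 59.5
b = Sxy / Sxx = -54/119 ≈ -0.453782

-0.4538


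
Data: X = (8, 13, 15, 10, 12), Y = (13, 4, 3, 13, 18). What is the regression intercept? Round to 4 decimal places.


a = ybar - b*xbar, where b = sum((xi-xbar)(yi-ybar)) / sum((xi-xbar)^2)
n = 5, xbar = 58/5 = 11.6, ybar = 51/5 = 10.2
Sxy = sum((xi-xbar)(yi-ybar)) = -44.6
Sxx = sum((xi-xbar)^2) = 29.2
b = Sxy / Sxx = -223/146 ≈ -1.527397
a = 10.2 - (-1.527397) * 11.6 = 2038/73 ≈ 27.917808

27.9178


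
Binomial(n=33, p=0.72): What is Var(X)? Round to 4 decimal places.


Var = n*p*(1-p) = 33 * 0.72 * 0.28 = 6.6528

6.6528


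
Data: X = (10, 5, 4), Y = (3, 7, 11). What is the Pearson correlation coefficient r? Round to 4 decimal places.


r = sum((xi-xbar)(yi-ybar)) / sqrt(sum((xi-xbar)^2) * sum((yi-ybar)^2))
n = 3, xbar = 19/3 ≈ 6.333333, ybar = 21/3 = 7
Sxy = sum((xi-xbar)(yi-ybar)) = -24
Sxx = sum((xi-xbar)^2) = 62/3 ≈ 20.666667
Syy = sum((yi-ybar)^2) = 32
sqrt(Sxx*Syy) ≈ 25.716402
r = Sxy / sqrt(Sxx*Syy) = -24 / 25.716402 ≈ -0.933257

-0.9333


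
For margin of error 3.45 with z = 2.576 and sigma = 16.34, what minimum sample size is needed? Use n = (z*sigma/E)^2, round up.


z*sigma/E = 2.576 * 16.34 / 3.45 = 22876/1875 ≈ 12.200533
(z*sigma/E)^2 ≈ 148.853014
round up: n = 149

149


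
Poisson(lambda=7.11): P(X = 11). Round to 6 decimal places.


P = e^(-lam) * lam^k / k!
e^(-7.11) ≈ 0.0008168950
lam^k = 7.11^11 ≈ 2347283835.532719
k! = 11! = 39916800
P = 0.0008168950 * 2347283835.532719 / 39916800 ≈ 0.048037

0.048037


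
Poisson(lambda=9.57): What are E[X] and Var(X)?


E[X] = Var(X) = lambda = 9.57

9.57, 9.57


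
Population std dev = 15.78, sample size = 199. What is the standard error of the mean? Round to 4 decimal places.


SE = sigma / sqrt(n)
sqrt(199) ≈ 14.106736
SE = 15.78 / 14.106736 ≈ 1.118615

1.1186


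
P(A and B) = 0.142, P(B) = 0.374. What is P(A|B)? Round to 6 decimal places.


P(A|B) = P(A and B) / P(B) = 0.142 / 0.374 = 71/187 ≈ 0.37967914

0.379679


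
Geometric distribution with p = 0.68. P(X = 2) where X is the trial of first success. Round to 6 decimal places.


P = (1-p)^(k-1) * p
(1-p)^(k-1) = 0.32^1 = 0.32
P = 0.32 * 0.68 = 0.2176

0.217600


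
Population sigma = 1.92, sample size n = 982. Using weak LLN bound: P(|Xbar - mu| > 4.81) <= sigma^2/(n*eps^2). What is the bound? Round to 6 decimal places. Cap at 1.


bound = min(1, sigma^2/(n*eps^2))
sigma^2 = 1.92^2 = 3.6864
n*eps^2 = 982 * 4.81^2 = 982 * 23.1361 = 22719.6502
sigma^2/(n*eps^2) = 3.6864 / 22719.6502 ≈ 0.00016226

0.000162


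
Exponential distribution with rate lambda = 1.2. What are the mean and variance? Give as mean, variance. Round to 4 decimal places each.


mean = 1/lam, var = 1/lam^2
mean = 1 / 1.2 = 5/6 ≈ 0.833333
lam^2 = 1.2^2 = 1.44
var = 1 / 1.44 = 25/36 ≈ 0.694444

0.8333, 0.6944


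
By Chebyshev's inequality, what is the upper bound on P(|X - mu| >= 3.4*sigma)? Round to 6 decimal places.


P <= 1/k^2
k^2 = 3.4^2 = 11.56
1/k^2 = 1 / 11.56 = 25/289 ≈ 0.08650519

0.086505
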